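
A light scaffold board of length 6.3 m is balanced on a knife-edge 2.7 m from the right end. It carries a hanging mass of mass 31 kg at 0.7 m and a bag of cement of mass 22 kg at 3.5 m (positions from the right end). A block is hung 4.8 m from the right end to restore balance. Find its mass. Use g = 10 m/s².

Choose the knife-edge (at 2.7 m from the right end) as the axis so the support reaction has zero arm there.
Hanging mass: 31 × 10 = 310 N down at 0.7 m → arm 2 m, τ = 310 × 2 = 620 N·m clockwise.
Bag of cement: 22 × 10 = 220 N down at 3.5 m → arm 0.8 m, τ = 220 × 0.8 = 176 N·m counterclockwise.
Net moment of known loads = 444 N·m clockwise.
An unknown mass m at 4.8 m has arm 2.1 m; its moment is m·g·2.1 counterclockwise.
Setting net torque to zero: m × 10 × 2.1 = 444 → m = 444 / (10 × 2.1) = 21.1 kg.

m ≈ 21.1 kg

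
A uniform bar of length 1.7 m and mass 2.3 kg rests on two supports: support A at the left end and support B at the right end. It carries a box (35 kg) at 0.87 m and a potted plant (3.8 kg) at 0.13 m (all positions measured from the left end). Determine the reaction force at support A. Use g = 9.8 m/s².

R_A ≈ 213 N

Choose support B as the axis so its reaction then has zero moment arm.
Beam weight: 2.3 × 9.8 = 22.54 N down at 0.85 m → arm 0.85 m, τ = 22.54 × 0.85 = 19.16 N·m counterclockwise.
Box: 35 × 9.8 = 343 N down at 0.87 m → arm 0.83 m, τ = 343 × 0.83 = 284.7 N·m counterclockwise.
Potted plant: 3.8 × 9.8 = 37.24 N down at 0.13 m → arm 1.57 m, τ = 37.24 × 1.57 = 58.47 N·m counterclockwise.
Net load moment about support B = 362.3 N·m counterclockwise.
Reaction R at support A is upward at 0 m, arm 1.7 m → moment R × 1.7 clockwise.
Setting net torque to zero: R × 1.7 = 362.3 → R = 213 N.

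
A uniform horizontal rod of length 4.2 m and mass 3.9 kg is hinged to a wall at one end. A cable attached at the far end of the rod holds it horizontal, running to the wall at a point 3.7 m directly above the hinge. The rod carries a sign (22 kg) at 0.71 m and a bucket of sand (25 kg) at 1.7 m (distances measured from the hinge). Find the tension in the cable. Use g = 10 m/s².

T ≈ 239 N

About the hinge:
Beam weight: 3.9 × 10 = 39 N down at 2.1 m → arm 2.1 m, τ = 39 × 2.1 = 81.9 N·m clockwise.
Sign: 22 × 10 = 220 N down at 0.71 m → arm 0.71 m, τ = 220 × 0.71 = 156.2 N·m clockwise.
Bucket of sand: 25 × 10 = 250 N down at 1.7 m → arm 1.7 m, τ = 250 × 1.7 = 425 N·m clockwise.
Total clockwise load moment = 663.1 N·m.
The cable tension T acts at 4.2 m; only its component perpendicular to the rod, T sinθ, produces torque. sinθ = h/√(h²+d²) = 3.7/√(3.7²+4.2²) = 0.661.
Στ = 0 ⇒ T × 4.2 × 0.661 = 663.1 ⇒ T = 663.1 / 2.776 = 239 N.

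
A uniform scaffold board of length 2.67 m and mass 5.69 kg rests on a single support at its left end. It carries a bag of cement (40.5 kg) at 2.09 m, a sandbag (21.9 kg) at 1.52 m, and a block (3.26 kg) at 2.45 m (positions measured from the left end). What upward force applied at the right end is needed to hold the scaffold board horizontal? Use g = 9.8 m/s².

F ≈ 490 N

Choose the left end as the axis so the unknown pivot reaction has zero arm there.
Beam weight: 5.69 × 9.8 = 55.76 N down at 1.335 m → arm 1.335 m, τ = 55.76 × 1.335 = 74.44 N·m clockwise.
Bag of cement: 40.5 × 9.8 = 396.9 N down at 2.09 m → arm 2.09 m, τ = 396.9 × 2.09 = 829.5 N·m clockwise.
Sandbag: 21.9 × 9.8 = 214.6 N down at 1.52 m → arm 1.52 m, τ = 214.6 × 1.52 = 326.2 N·m clockwise.
Block: 3.26 × 9.8 = 31.95 N down at 2.45 m → arm 2.45 m, τ = 31.95 × 2.45 = 78.28 N·m clockwise.
Net moment of the loads = 1308 N·m clockwise.
The upward force F acts at the right end, arm 2.67 m, giving F × 2.67 counterclockwise.
Setting net torque to zero: F × 2.67 = 1308 → F = 1308 / 2.67 = 490 N.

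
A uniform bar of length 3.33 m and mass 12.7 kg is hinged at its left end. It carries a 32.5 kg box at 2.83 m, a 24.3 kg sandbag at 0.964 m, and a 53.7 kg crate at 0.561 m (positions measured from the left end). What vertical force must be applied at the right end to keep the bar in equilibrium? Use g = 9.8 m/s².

F ≈ 491 N

Taking torques about the left end:
Beam weight: 12.7 × 9.8 = 124.5 N down at 1.665 m → arm 1.665 m, τ = 124.5 × 1.665 = 207.3 N·m clockwise.
Box: 32.5 × 9.8 = 318.5 N down at 2.83 m → arm 2.83 m, τ = 318.5 × 2.83 = 901.4 N·m clockwise.
Sandbag: 24.3 × 9.8 = 238.1 N down at 0.964 m → arm 0.964 m, τ = 238.1 × 0.964 = 229.5 N·m clockwise.
Crate: 53.7 × 9.8 = 526.3 N down at 0.561 m → arm 0.561 m, τ = 526.3 × 0.561 = 295.3 N·m clockwise.
Net moment of the loads = 1634 N·m clockwise.
The upward force F acts at the right end, arm 3.33 m, giving F × 3.33 counterclockwise.
Balancing moments: F × 3.33 = 1634, giving F = 1634 / 3.33 = 491 N.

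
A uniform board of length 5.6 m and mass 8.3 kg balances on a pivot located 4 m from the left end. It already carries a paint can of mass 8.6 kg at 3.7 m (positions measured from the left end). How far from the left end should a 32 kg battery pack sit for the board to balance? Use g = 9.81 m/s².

x ≈ 4.39 m from the left end

Choose the pivot (at 4 m from the left end) as the axis so the support reaction has zero arm there.
Beam weight: 8.3 × 9.81 = 81.42 N down at 2.8 m → arm 1.2 m, τ = 81.42 × 1.2 = 97.7 N·m counterclockwise.
Paint can: 8.6 × 9.81 = 84.37 N down at 3.7 m → arm 0.3 m, τ = 84.37 × 0.3 = 25.31 N·m counterclockwise.
Net moment of existing loads = 123 N·m counterclockwise.
The battery pack weighs 32 × 9.81 = 313.9 N and must supply an equal clockwise moment, so its lever arm about the pivot is 123 / 313.9 = 0.392 m.
That puts it at 4 + 0.392 = 4.39 m from the left end.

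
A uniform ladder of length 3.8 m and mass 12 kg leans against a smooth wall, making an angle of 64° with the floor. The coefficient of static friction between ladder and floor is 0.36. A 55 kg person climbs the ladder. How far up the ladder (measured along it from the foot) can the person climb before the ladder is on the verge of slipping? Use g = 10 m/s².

Sum moments about the foot of the ladder (the floor normal and friction both act there and drop out).
Ladder weight 12×10 = 120 N acts at 1.9 m along the ladder; its horizontal arm is 1.9·cos64° = 0.8329 m → τ = 99.95 N·m clockwise.
Person weight 55×10 = 550 N at distance d → arm d·cos64° → τ = 550·d·0.4384 clockwise.
Wall normal N at the top has arm L sinθ = 3.415 m counterclockwise, so Στ = 0 gives N·3.415 = 99.95 + 241.1·d.
ΣFy = 0 ⇒ N_floor = 670 N, so the maximum friction is μ_s·N_floor = 0.36×670 = 241.2 N. ΣFx = 0 ⇒ N_wall = f, so at the slipping point N = 241.2 N.
Substituting: 241.2×3.415 = 99.95 + 241.1·d ⇒ d = (823.7 − 99.95) / 241.1 = 3 m.

d ≈ 3 m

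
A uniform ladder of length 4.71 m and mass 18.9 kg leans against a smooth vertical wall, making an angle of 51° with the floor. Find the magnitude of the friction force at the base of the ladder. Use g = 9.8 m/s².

f ≈ 75 N

About the foot of the ladder:
Ladder weight 18.9×9.8 = 185.2 N acts at 2.355 m along the ladder; its horizontal arm is 2.355·cos51° = 1.482 m → τ = 274.5 N·m clockwise.
Wall normal N acts horizontally at the top; its moment arm is the height L sinθ = 4.71·sin51° = 3.66 m, counterclockwise.
Στ = 0 ⇒ N × 3.66 = 274.5 ⇒ N = 75 N.
ΣFx = 0: friction at the foot balances the wall's push, so f = N_wall = 75 N.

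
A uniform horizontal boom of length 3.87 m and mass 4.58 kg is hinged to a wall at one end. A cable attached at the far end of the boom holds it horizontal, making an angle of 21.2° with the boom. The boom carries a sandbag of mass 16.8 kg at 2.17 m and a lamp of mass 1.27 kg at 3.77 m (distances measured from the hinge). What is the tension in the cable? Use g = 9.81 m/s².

T ≈ 351 N

Take moments about the hinge.
Beam weight: 4.58 × 9.81 = 44.93 N down at 1.935 m → arm 1.935 m, τ = 44.93 × 1.935 = 86.94 N·m clockwise.
Sandbag: 16.8 × 9.81 = 164.8 N down at 2.17 m → arm 2.17 m, τ = 164.8 × 2.17 = 357.6 N·m clockwise.
Lamp: 1.27 × 9.81 = 12.46 N down at 3.77 m → arm 3.77 m, τ = 12.46 × 3.77 = 46.97 N·m clockwise.
Total clockwise load moment = 491.5 N·m.
The cable tension T acts at 3.87 m; only its component perpendicular to the boom, T sinθ, produces torque. sin 21.2° = 0.3616.
For rotational equilibrium, T × 3.87 × 0.3616 = 491.5, so T = 491.5 / 1.399 = 351 N.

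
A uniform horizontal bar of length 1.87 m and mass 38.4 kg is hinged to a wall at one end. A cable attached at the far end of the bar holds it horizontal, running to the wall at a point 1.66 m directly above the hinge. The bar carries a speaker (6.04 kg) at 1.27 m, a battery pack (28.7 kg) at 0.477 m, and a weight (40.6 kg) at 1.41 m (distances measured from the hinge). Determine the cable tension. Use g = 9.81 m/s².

T ≈ 905 N

About the hinge:
Beam weight: 38.4 × 9.81 = 376.7 N down at 0.935 m → arm 0.935 m, τ = 376.7 × 0.935 = 352.2 N·m clockwise.
Speaker: 6.04 × 9.81 = 59.25 N down at 1.27 m → arm 1.27 m, τ = 59.25 × 1.27 = 75.25 N·m clockwise.
Battery pack: 28.7 × 9.81 = 281.5 N down at 0.477 m → arm 0.477 m, τ = 281.5 × 0.477 = 134.3 N·m clockwise.
Weight: 40.6 × 9.81 = 398.3 N down at 1.41 m → arm 1.41 m, τ = 398.3 × 1.41 = 561.6 N·m clockwise.
Total clockwise load moment = 1123 N·m.
The cable tension T acts at 1.87 m; only its component perpendicular to the bar, T sinθ, produces torque. sinθ = h/√(h²+d²) = 1.66/√(1.66²+1.87²) = 0.6639.
Setting net torque to zero: T × 1.87 × 0.6639 = 1123 → T = 1123 / 1.241 = 905 N.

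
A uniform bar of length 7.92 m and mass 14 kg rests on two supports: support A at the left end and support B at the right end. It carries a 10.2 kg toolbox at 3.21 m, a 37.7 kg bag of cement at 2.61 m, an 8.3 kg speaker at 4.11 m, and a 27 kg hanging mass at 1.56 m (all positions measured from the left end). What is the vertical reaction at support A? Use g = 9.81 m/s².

R_A ≈ 628 N

Taking torques about support B:
Beam weight: 14 × 9.81 = 137.3 N down at 3.96 m → arm 3.96 m, τ = 137.3 × 3.96 = 543.7 N·m counterclockwise.
Toolbox: 10.2 × 9.81 = 100.1 N down at 3.21 m → arm 4.71 m, τ = 100.1 × 4.71 = 471.5 N·m counterclockwise.
Bag of cement: 37.7 × 9.81 = 369.8 N down at 2.61 m → arm 5.31 m, τ = 369.8 × 5.31 = 1964 N·m counterclockwise.
Speaker: 8.3 × 9.81 = 81.42 N down at 4.11 m → arm 3.81 m, τ = 81.42 × 3.81 = 310.2 N·m counterclockwise.
Hanging mass: 27 × 9.81 = 264.9 N down at 1.56 m → arm 6.36 m, τ = 264.9 × 6.36 = 1685 N·m counterclockwise.
Net load moment about support B = 4974 N·m counterclockwise.
Reaction R at support A is upward at 0 m, arm 7.92 m → moment R × 7.92 clockwise.
Setting net torque to zero: R × 7.92 = 4974 → R = 628 N.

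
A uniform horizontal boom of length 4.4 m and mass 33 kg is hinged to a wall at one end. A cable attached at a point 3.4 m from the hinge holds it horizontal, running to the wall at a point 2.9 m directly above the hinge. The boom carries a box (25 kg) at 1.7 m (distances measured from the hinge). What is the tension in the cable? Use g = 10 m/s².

T ≈ 522 N

Taking torques about the hinge:
Beam weight: 33 × 10 = 330 N down at 2.2 m → arm 2.2 m, τ = 330 × 2.2 = 726 N·m clockwise.
Box: 25 × 10 = 250 N down at 1.7 m → arm 1.7 m, τ = 250 × 1.7 = 425 N·m clockwise.
Total clockwise load moment = 1151 N·m.
The cable tension T acts at 3.4 m; only its component perpendicular to the boom, T sinθ, produces torque. sinθ = h/√(h²+d²) = 2.9/√(2.9²+3.4²) = 0.6489.
Setting net torque to zero: T × 3.4 × 0.6489 = 1151 → T = 1151 / 2.206 = 522 N.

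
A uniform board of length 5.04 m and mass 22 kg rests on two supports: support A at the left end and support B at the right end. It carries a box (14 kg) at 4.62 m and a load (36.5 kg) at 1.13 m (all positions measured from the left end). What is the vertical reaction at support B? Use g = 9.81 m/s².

About support A:
Beam weight: 22 × 9.81 = 215.8 N down at 2.52 m → arm 2.52 m, τ = 215.8 × 2.52 = 543.8 N·m clockwise.
Box: 14 × 9.81 = 137.3 N down at 4.62 m → arm 4.62 m, τ = 137.3 × 4.62 = 634.3 N·m clockwise.
Load: 36.5 × 9.81 = 358.1 N down at 1.13 m → arm 1.13 m, τ = 358.1 × 1.13 = 404.7 N·m clockwise.
Net load moment about support A = 1583 N·m clockwise.
Reaction R at support B is upward at 5.04 m, arm 5.04 m → moment R × 5.04 counterclockwise.
Στ = 0 ⇒ R × 5.04 = 1583 ⇒ R = 314 N.

R_B ≈ 314 N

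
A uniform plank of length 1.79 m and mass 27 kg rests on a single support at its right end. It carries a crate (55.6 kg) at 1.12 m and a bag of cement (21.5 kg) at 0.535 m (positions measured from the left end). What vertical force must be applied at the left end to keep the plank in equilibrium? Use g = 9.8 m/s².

F ≈ 484 N

About the right end:
Beam weight: 27 × 9.8 = 264.6 N down at 0.895 m → arm 0.895 m, τ = 264.6 × 0.895 = 236.8 N·m counterclockwise.
Crate: 55.6 × 9.8 = 544.9 N down at 1.12 m → arm 0.67 m, τ = 544.9 × 0.67 = 365.1 N·m counterclockwise.
Bag of cement: 21.5 × 9.8 = 210.7 N down at 0.535 m → arm 1.255 m, τ = 210.7 × 1.255 = 264.4 N·m counterclockwise.
Net moment of the loads = 866.3 N·m counterclockwise.
The upward force F acts at the left end, arm 1.79 m, giving F × 1.79 clockwise.
Balancing moments: F × 1.79 = 866.3, giving F = 866.3 / 1.79 = 484 N.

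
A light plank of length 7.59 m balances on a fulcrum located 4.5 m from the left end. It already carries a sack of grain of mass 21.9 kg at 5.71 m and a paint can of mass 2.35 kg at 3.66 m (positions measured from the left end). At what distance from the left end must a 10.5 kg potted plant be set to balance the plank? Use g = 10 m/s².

Take moments about the fulcrum (at 4.5 m from the left end).
Sack of grain: 21.9 × 10 = 219 N down at 5.71 m → arm 1.21 m, τ = 219 × 1.21 = 265 N·m clockwise.
Paint can: 2.35 × 10 = 23.5 N down at 3.66 m → arm 0.84 m, τ = 23.5 × 0.84 = 19.74 N·m counterclockwise.
Net moment of existing loads = 245.3 N·m clockwise.
The potted plant weighs 10.5 × 10 = 105 N and must supply an equal counterclockwise moment, so its lever arm about the fulcrum is 245.3 / 105 = 2.34 m.
That puts it at 4.5 − 2.34 = 2.16 m from the left end.

x ≈ 2.16 m from the left end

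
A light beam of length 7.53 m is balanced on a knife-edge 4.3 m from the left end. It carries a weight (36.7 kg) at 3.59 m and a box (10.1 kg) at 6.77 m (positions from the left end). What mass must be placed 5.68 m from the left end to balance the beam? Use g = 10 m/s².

Taking torques about the knife-edge (at 4.3 m from the left end):
Weight: 36.7 × 10 = 367 N down at 3.59 m → arm 0.71 m, τ = 367 × 0.71 = 260.6 N·m counterclockwise.
Box: 10.1 × 10 = 101 N down at 6.77 m → arm 2.47 m, τ = 101 × 2.47 = 249.5 N·m clockwise.
Net moment of known loads = 11.1 N·m counterclockwise.
An unknown mass m at 5.68 m has arm 1.38 m; its moment is m·g·1.38 clockwise.
Balancing moments: m × 10 × 1.38 = 11.1, giving m = 11.1 / (10 × 1.38) = 0.804 kg.

m ≈ 0.804 kg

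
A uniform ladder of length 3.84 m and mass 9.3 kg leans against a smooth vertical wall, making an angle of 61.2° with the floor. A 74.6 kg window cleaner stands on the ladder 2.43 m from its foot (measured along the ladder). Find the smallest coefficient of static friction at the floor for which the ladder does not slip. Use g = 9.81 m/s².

μ_min ≈ 0.34

Taking torques about the foot of the ladder:
Ladder weight 9.3×9.81 = 91.23 N acts at 1.92 m along the ladder; its horizontal arm is 1.92·cos61.2° = 0.925 m → τ = 84.39 N·m clockwise.
Window cleaner: 74.6×9.81 = 731.8 N at 2.43 m → arm 1.171 m → τ = 856.9 N·m clockwise.
Wall normal N acts horizontally at the top; its moment arm is the height L sinθ = 3.84·sin61.2° = 3.365 m, counterclockwise.
Balancing moments: N × 3.365 = 941.3, giving N = 279.7 N.
ΣFx = 0 ⇒ f = N_wall = 279.7 N. ΣFy = 0 ⇒ N_floor = 823 N.
μ_min = f / N_floor = 279.7 / 823 = 0.34.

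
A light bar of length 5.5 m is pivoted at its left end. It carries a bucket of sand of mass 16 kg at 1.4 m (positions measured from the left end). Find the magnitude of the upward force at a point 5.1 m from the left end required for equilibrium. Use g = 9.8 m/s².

Sum moments about the left end (the unknown pivot reaction has zero arm there).
Bucket of sand: 16 × 9.8 = 156.8 N down at 1.4 m → arm 1.4 m, τ = 156.8 × 1.4 = 219.5 N·m clockwise.
Net moment of the loads = 219.5 N·m clockwise.
The upward force F acts at a point 5.1 m from the left end, arm 5.1 m, giving F × 5.1 counterclockwise.
Στ = 0 ⇒ F × 5.1 = 219.5 ⇒ F = 219.5 / 5.1 = 43 N.

F ≈ 43 N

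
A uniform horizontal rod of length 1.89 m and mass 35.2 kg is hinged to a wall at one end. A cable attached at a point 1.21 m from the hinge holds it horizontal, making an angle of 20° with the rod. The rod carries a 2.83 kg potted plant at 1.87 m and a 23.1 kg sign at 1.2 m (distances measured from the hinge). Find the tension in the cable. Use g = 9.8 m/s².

T ≈ 1570 N

About the hinge:
Beam weight: 35.2 × 9.8 = 345 N down at 0.945 m → arm 0.945 m, τ = 345 × 0.945 = 326 N·m clockwise.
Potted plant: 2.83 × 9.8 = 27.73 N down at 1.87 m → arm 1.87 m, τ = 27.73 × 1.87 = 51.86 N·m clockwise.
Sign: 23.1 × 9.8 = 226.4 N down at 1.2 m → arm 1.2 m, τ = 226.4 × 1.2 = 271.7 N·m clockwise.
Total clockwise load moment = 649.6 N·m.
The cable tension T acts at 1.21 m; only its component perpendicular to the rod, T sinθ, produces torque. sin 20° = 0.342.
Στ = 0 ⇒ T × 1.21 × 0.342 = 649.6 ⇒ T = 649.6 / 0.4138 = 1570 N.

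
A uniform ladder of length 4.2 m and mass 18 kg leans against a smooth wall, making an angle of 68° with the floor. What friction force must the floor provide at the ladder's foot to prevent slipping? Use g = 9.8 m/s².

Taking torques about the foot of the ladder:
Ladder weight 18×9.8 = 176.4 N acts at 2.1 m along the ladder; its horizontal arm is 2.1·cos68° = 0.7867 m → τ = 138.8 N·m clockwise.
Wall normal N acts horizontally at the top; its moment arm is the height L sinθ = 4.2·sin68° = 3.894 m, counterclockwise.
For rotational equilibrium, N × 3.894 = 138.8, so N = 35.6 N.
ΣFx = 0: friction at the foot balances the wall's push, so f = N_wall = 35.6 N.

f ≈ 35.6 N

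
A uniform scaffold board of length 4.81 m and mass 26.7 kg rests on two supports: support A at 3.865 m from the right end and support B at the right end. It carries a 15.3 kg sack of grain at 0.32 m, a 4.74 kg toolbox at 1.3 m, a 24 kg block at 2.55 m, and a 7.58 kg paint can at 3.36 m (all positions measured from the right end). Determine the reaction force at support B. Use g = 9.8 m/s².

R_B ≈ 357 N

Sum moments about support A (its reaction then has zero moment arm).
Beam weight: 26.7 × 9.8 = 261.7 N down at 2.405 m → arm 1.46 m, τ = 261.7 × 1.46 = 382.1 N·m clockwise.
Sack of grain: 15.3 × 9.8 = 149.9 N down at 0.32 m → arm 3.545 m, τ = 149.9 × 3.545 = 531.4 N·m clockwise.
Toolbox: 4.74 × 9.8 = 46.45 N down at 1.3 m → arm 2.565 m, τ = 46.45 × 2.565 = 119.1 N·m clockwise.
Block: 24 × 9.8 = 235.2 N down at 2.55 m → arm 1.315 m, τ = 235.2 × 1.315 = 309.3 N·m clockwise.
Paint can: 7.58 × 9.8 = 74.28 N down at 3.36 m → arm 0.505 m, τ = 74.28 × 0.505 = 37.51 N·m clockwise.
Net load moment about support A = 1379 N·m clockwise.
Reaction R at support B is upward at 0 m, arm 3.865 m → moment R × 3.865 counterclockwise.
Setting net torque to zero: R × 3.865 = 1379 → R = 357 N.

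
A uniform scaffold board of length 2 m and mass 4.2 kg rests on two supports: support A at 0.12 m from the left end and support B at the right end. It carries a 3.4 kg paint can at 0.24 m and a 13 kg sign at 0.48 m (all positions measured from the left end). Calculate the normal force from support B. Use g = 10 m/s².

R_B ≈ 46.7 N

Sum moments about support A (its reaction then has zero moment arm).
Beam weight: 4.2 × 10 = 42 N down at 1 m → arm 0.88 m, τ = 42 × 0.88 = 36.96 N·m clockwise.
Paint can: 3.4 × 10 = 34 N down at 0.24 m → arm 0.12 m, τ = 34 × 0.12 = 4.08 N·m clockwise.
Sign: 13 × 10 = 130 N down at 0.48 m → arm 0.36 m, τ = 130 × 0.36 = 46.8 N·m clockwise.
Net load moment about support A = 87.84 N·m clockwise.
Reaction R at support B is upward at 2 m, arm 1.88 m → moment R × 1.88 counterclockwise.
Balancing moments: R × 1.88 = 87.84, giving R = 46.7 N.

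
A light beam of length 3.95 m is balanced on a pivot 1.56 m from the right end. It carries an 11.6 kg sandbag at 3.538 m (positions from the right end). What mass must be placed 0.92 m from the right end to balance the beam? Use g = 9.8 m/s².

m ≈ 35.9 kg

Take moments about the pivot (at 1.56 m from the right end).
Sandbag: 11.6 × 9.8 = 113.7 N down at 3.538 m → arm 1.978 m, τ = 113.7 × 1.978 = 224.9 N·m counterclockwise.
Net moment of known loads = 224.9 N·m counterclockwise.
An unknown mass m at 0.92 m has arm 0.64 m; its moment is m·g·0.64 clockwise.
Setting net torque to zero: m × 9.8 × 0.64 = 224.9 → m = 224.9 / (9.8 × 0.64) = 35.9 kg.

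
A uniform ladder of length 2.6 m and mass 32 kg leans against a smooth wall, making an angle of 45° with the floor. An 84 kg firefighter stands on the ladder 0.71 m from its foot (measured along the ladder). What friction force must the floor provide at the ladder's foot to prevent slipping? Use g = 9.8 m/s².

f ≈ 382 N

Taking torques about the foot of the ladder:
Ladder weight 32×9.8 = 313.6 N acts at 1.3 m along the ladder; its horizontal arm is 1.3·cos45° = 0.9192 m → τ = 288.3 N·m clockwise.
Firefighter: 84×9.8 = 823.2 N at 0.71 m → arm 0.502 m → τ = 413.2 N·m clockwise.
Wall normal N acts horizontally at the top; its moment arm is the height L sinθ = 2.6·sin45° = 1.838 m, counterclockwise.
Setting net torque to zero: N × 1.838 = 701.5 → N = 382 N.
ΣFx = 0: friction at the foot balances the wall's push, so f = N_wall = 382 N.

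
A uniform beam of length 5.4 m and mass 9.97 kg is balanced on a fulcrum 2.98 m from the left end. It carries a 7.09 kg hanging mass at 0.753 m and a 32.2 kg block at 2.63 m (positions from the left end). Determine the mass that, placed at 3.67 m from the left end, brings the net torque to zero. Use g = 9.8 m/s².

m ≈ 43.3 kg

Taking torques about the fulcrum (at 2.98 m from the left end):
Beam weight: 9.97 × 9.8 = 97.71 N down at 2.7 m → arm 0.28 m, τ = 97.71 × 0.28 = 27.36 N·m counterclockwise.
Hanging mass: 7.09 × 9.8 = 69.48 N down at 0.753 m → arm 2.227 m, τ = 69.48 × 2.227 = 154.7 N·m counterclockwise.
Block: 32.2 × 9.8 = 315.6 N down at 2.63 m → arm 0.35 m, τ = 315.6 × 0.35 = 110.5 N·m counterclockwise.
Net moment of known loads = 292.6 N·m counterclockwise.
An unknown mass m at 3.67 m has arm 0.69 m; its moment is m·g·0.69 clockwise.
Balancing moments: m × 9.8 × 0.69 = 292.6, giving m = 292.6 / (9.8 × 0.69) = 43.3 kg.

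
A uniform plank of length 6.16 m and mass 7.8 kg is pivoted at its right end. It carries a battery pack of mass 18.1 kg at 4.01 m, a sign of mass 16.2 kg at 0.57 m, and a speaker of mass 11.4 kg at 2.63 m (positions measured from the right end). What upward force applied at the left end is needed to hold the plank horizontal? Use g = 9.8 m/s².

F ≈ 216 N

About the right end:
Beam weight: 7.8 × 9.8 = 76.44 N down at 3.08 m → arm 3.08 m, τ = 76.44 × 3.08 = 235.4 N·m counterclockwise.
Battery pack: 18.1 × 9.8 = 177.4 N down at 4.01 m → arm 4.01 m, τ = 177.4 × 4.01 = 711.4 N·m counterclockwise.
Sign: 16.2 × 9.8 = 158.8 N down at 0.57 m → arm 0.57 m, τ = 158.8 × 0.57 = 90.52 N·m counterclockwise.
Speaker: 11.4 × 9.8 = 111.7 N down at 2.63 m → arm 2.63 m, τ = 111.7 × 2.63 = 293.8 N·m counterclockwise.
Net moment of the loads = 1331 N·m counterclockwise.
The upward force F acts at the left end, arm 6.16 m, giving F × 6.16 clockwise.
Balancing moments: F × 6.16 = 1331, giving F = 1331 / 6.16 = 216 N.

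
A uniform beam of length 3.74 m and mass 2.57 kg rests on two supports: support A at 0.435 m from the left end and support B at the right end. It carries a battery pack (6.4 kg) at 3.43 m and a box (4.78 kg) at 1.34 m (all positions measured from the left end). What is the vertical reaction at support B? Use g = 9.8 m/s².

R_B ≈ 80.6 N

About support A:
Beam weight: 2.57 × 9.8 = 25.19 N down at 1.87 m → arm 1.435 m, τ = 25.19 × 1.435 = 36.15 N·m clockwise.
Battery pack: 6.4 × 9.8 = 62.72 N down at 3.43 m → arm 2.995 m, τ = 62.72 × 2.995 = 187.8 N·m clockwise.
Box: 4.78 × 9.8 = 46.84 N down at 1.34 m → arm 0.905 m, τ = 46.84 × 0.905 = 42.39 N·m clockwise.
Net load moment about support A = 266.3 N·m clockwise.
Reaction R at support B is upward at 3.74 m, arm 3.305 m → moment R × 3.305 counterclockwise.
Balancing moments: R × 3.305 = 266.3, giving R = 80.6 N.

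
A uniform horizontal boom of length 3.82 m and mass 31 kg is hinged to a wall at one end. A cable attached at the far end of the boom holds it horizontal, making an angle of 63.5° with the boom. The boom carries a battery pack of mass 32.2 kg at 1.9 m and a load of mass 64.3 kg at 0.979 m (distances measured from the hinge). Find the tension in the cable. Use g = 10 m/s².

T ≈ 536 N

Take moments about the hinge.
Beam weight: 31 × 10 = 310 N down at 1.91 m → arm 1.91 m, τ = 310 × 1.91 = 592.1 N·m clockwise.
Battery pack: 32.2 × 10 = 322 N down at 1.9 m → arm 1.9 m, τ = 322 × 1.9 = 611.8 N·m clockwise.
Load: 64.3 × 10 = 643 N down at 0.979 m → arm 0.979 m, τ = 643 × 0.979 = 629.5 N·m clockwise.
Total clockwise load moment = 1833 N·m.
The cable tension T acts at 3.82 m; only its component perpendicular to the boom, T sinθ, produces torque. sin 63.5° = 0.8949.
Balancing moments: T × 3.82 × 0.8949 = 1833, giving T = 1833 / 3.419 = 536 N.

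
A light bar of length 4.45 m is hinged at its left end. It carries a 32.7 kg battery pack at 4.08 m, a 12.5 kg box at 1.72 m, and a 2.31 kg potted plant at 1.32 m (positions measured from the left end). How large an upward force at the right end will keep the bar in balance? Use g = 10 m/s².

F ≈ 355 N

Choose the left end as the axis so the unknown pivot reaction has zero arm there.
Battery pack: 32.7 × 10 = 327 N down at 4.08 m → arm 4.08 m, τ = 327 × 4.08 = 1334 N·m clockwise.
Box: 12.5 × 10 = 125 N down at 1.72 m → arm 1.72 m, τ = 125 × 1.72 = 215 N·m clockwise.
Potted plant: 2.31 × 10 = 23.1 N down at 1.32 m → arm 1.32 m, τ = 23.1 × 1.32 = 30.49 N·m clockwise.
Net moment of the loads = 1579 N·m clockwise.
The upward force F acts at the right end, arm 4.45 m, giving F × 4.45 counterclockwise.
Στ = 0 ⇒ F × 4.45 = 1579 ⇒ F = 1579 / 4.45 = 355 N.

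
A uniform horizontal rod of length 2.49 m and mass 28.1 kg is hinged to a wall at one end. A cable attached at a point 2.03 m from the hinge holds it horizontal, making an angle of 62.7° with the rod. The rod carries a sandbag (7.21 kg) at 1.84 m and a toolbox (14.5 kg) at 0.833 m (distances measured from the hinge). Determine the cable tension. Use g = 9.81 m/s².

Choose the hinge as the axis so the unknown hinge reaction has zero arm there.
Beam weight: 28.1 × 9.81 = 275.7 N down at 1.245 m → arm 1.245 m, τ = 275.7 × 1.245 = 343.2 N·m clockwise.
Sandbag: 7.21 × 9.81 = 70.73 N down at 1.84 m → arm 1.84 m, τ = 70.73 × 1.84 = 130.1 N·m clockwise.
Toolbox: 14.5 × 9.81 = 142.2 N down at 0.833 m → arm 0.833 m, τ = 142.2 × 0.833 = 118.5 N·m clockwise.
Total clockwise load moment = 591.8 N·m.
The cable tension T acts at 2.03 m; only its component perpendicular to the rod, T sinθ, produces torque. sin 62.7° = 0.8886.
Balancing moments: T × 2.03 × 0.8886 = 591.8, giving T = 591.8 / 1.804 = 328 N.

T ≈ 328 N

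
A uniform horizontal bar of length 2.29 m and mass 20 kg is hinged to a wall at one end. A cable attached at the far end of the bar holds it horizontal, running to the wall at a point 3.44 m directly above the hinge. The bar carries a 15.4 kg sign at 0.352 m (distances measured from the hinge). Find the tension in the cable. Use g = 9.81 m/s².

T ≈ 146 N

Choose the hinge as the axis so the unknown hinge reaction has zero arm there.
Beam weight: 20 × 9.81 = 196.2 N down at 1.145 m → arm 1.145 m, τ = 196.2 × 1.145 = 224.6 N·m clockwise.
Sign: 15.4 × 9.81 = 151.1 N down at 0.352 m → arm 0.352 m, τ = 151.1 × 0.352 = 53.19 N·m clockwise.
Total clockwise load moment = 277.8 N·m.
The cable tension T acts at 2.29 m; only its component perpendicular to the bar, T sinθ, produces torque. sinθ = h/√(h²+d²) = 3.44/√(3.44²+2.29²) = 0.8324.
For rotational equilibrium, T × 2.29 × 0.8324 = 277.8, so T = 277.8 / 1.906 = 146 N.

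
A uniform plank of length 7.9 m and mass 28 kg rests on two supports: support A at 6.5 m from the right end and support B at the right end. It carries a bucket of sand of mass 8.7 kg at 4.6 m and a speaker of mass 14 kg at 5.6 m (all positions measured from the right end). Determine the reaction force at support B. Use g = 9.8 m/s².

R_B ≈ 152 N

Taking torques about support A:
Beam weight: 28 × 9.8 = 274.4 N down at 3.95 m → arm 2.55 m, τ = 274.4 × 2.55 = 699.7 N·m clockwise.
Bucket of sand: 8.7 × 9.8 = 85.26 N down at 4.6 m → arm 1.9 m, τ = 85.26 × 1.9 = 162 N·m clockwise.
Speaker: 14 × 9.8 = 137.2 N down at 5.6 m → arm 0.9 m, τ = 137.2 × 0.9 = 123.5 N·m clockwise.
Net load moment about support A = 985.2 N·m clockwise.
Reaction R at support B is upward at 0 m, arm 6.5 m → moment R × 6.5 counterclockwise.
Στ = 0 ⇒ R × 6.5 = 985.2 ⇒ R = 152 N.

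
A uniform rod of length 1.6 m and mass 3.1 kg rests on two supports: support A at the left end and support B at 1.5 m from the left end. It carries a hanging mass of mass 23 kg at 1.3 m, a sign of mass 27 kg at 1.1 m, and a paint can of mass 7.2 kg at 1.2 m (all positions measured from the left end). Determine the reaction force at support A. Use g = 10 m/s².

R_A ≈ 132 N

Take moments about support B.
Beam weight: 3.1 × 10 = 31 N down at 0.8 m → arm 0.7 m, τ = 31 × 0.7 = 21.7 N·m counterclockwise.
Hanging mass: 23 × 10 = 230 N down at 1.3 m → arm 0.2 m, τ = 230 × 0.2 = 46 N·m counterclockwise.
Sign: 27 × 10 = 270 N down at 1.1 m → arm 0.4 m, τ = 270 × 0.4 = 108 N·m counterclockwise.
Paint can: 7.2 × 10 = 72 N down at 1.2 m → arm 0.3 m, τ = 72 × 0.3 = 21.6 N·m counterclockwise.
Net load moment about support B = 197.3 N·m counterclockwise.
Reaction R at support A is upward at 0 m, arm 1.5 m → moment R × 1.5 clockwise.
Balancing moments: R × 1.5 = 197.3, giving R = 132 N.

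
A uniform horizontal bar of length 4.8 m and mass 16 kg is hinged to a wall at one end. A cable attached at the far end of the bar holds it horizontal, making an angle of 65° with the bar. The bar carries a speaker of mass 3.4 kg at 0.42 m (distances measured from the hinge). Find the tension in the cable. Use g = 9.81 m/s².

Take moments about the hinge.
Beam weight: 16 × 9.81 = 157 N down at 2.4 m → arm 2.4 m, τ = 157 × 2.4 = 376.8 N·m clockwise.
Speaker: 3.4 × 9.81 = 33.35 N down at 0.42 m → arm 0.42 m, τ = 33.35 × 0.42 = 14.01 N·m clockwise.
Total clockwise load moment = 390.8 N·m.
The cable tension T acts at 4.8 m; only its component perpendicular to the bar, T sinθ, produces torque. sin 65° = 0.9063.
Setting net torque to zero: T × 4.8 × 0.9063 = 390.8 → T = 390.8 / 4.35 = 89.8 N.

T ≈ 89.8 N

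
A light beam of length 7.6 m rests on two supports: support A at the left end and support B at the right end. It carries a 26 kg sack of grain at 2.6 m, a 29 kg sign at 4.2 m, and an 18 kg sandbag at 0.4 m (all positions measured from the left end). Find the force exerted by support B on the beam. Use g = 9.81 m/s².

Choose support A as the axis so its reaction then has zero moment arm.
Sack of grain: 26 × 9.81 = 255.1 N down at 2.6 m → arm 2.6 m, τ = 255.1 × 2.6 = 663.3 N·m clockwise.
Sign: 29 × 9.81 = 284.5 N down at 4.2 m → arm 4.2 m, τ = 284.5 × 4.2 = 1195 N·m clockwise.
Sandbag: 18 × 9.81 = 176.6 N down at 0.4 m → arm 0.4 m, τ = 176.6 × 0.4 = 70.64 N·m clockwise.
Net load moment about support A = 1929 N·m clockwise.
Reaction R at support B is upward at 7.6 m, arm 7.6 m → moment R × 7.6 counterclockwise.
Balancing moments: R × 7.6 = 1929, giving R = 254 N.

R_B ≈ 254 N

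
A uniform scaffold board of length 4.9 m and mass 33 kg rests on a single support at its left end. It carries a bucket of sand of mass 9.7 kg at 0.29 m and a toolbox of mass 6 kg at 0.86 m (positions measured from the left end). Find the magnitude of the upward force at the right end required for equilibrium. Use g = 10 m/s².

F ≈ 181 N

About the left end:
Beam weight: 33 × 10 = 330 N down at 2.45 m → arm 2.45 m, τ = 330 × 2.45 = 808.5 N·m clockwise.
Bucket of sand: 9.7 × 10 = 97 N down at 0.29 m → arm 0.29 m, τ = 97 × 0.29 = 28.13 N·m clockwise.
Toolbox: 6 × 10 = 60 N down at 0.86 m → arm 0.86 m, τ = 60 × 0.86 = 51.6 N·m clockwise.
Net moment of the loads = 888.2 N·m clockwise.
The upward force F acts at the right end, arm 4.9 m, giving F × 4.9 counterclockwise.
For rotational equilibrium, F × 4.9 = 888.2, so F = 888.2 / 4.9 = 181 N.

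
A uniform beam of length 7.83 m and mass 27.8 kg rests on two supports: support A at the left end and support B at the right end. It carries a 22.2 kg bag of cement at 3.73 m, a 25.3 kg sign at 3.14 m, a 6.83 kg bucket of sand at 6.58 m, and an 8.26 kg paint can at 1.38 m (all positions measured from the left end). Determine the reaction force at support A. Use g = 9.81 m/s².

R_A ≈ 477 N

Take moments about support B.
Beam weight: 27.8 × 9.81 = 272.7 N down at 3.915 m → arm 3.915 m, τ = 272.7 × 3.915 = 1068 N·m counterclockwise.
Bag of cement: 22.2 × 9.81 = 217.8 N down at 3.73 m → arm 4.1 m, τ = 217.8 × 4.1 = 893 N·m counterclockwise.
Sign: 25.3 × 9.81 = 248.2 N down at 3.14 m → arm 4.69 m, τ = 248.2 × 4.69 = 1164 N·m counterclockwise.
Bucket of sand: 6.83 × 9.81 = 67 N down at 6.58 m → arm 1.25 m, τ = 67 × 1.25 = 83.75 N·m counterclockwise.
Paint can: 8.26 × 9.81 = 81.03 N down at 1.38 m → arm 6.45 m, τ = 81.03 × 6.45 = 522.6 N·m counterclockwise.
Net load moment about support B = 3731 N·m counterclockwise.
Reaction R at support A is upward at 0 m, arm 7.83 m → moment R × 7.83 clockwise.
Στ = 0 ⇒ R × 7.83 = 3731 ⇒ R = 477 N.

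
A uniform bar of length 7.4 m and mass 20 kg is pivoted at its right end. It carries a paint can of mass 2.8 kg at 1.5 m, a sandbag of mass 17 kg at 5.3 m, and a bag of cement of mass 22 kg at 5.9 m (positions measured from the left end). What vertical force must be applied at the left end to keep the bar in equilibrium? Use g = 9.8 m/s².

Take moments about the right end.
Beam weight: 20 × 9.8 = 196 N down at 3.7 m → arm 3.7 m, τ = 196 × 3.7 = 725.2 N·m counterclockwise.
Paint can: 2.8 × 9.8 = 27.44 N down at 1.5 m → arm 5.9 m, τ = 27.44 × 5.9 = 161.9 N·m counterclockwise.
Sandbag: 17 × 9.8 = 166.6 N down at 5.3 m → arm 2.1 m, τ = 166.6 × 2.1 = 349.9 N·m counterclockwise.
Bag of cement: 22 × 9.8 = 215.6 N down at 5.9 m → arm 1.5 m, τ = 215.6 × 1.5 = 323.4 N·m counterclockwise.
Net moment of the loads = 1560 N·m counterclockwise.
The upward force F acts at the left end, arm 7.4 m, giving F × 7.4 clockwise.
Balancing moments: F × 7.4 = 1560, giving F = 1560 / 7.4 = 211 N.

F ≈ 211 N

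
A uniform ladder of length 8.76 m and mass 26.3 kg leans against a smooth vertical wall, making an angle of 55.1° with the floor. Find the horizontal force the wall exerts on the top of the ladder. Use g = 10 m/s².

N_wall ≈ 91.7 N

Take moments about the foot of the ladder.
Ladder weight 26.3×10 = 263 N acts at 4.38 m along the ladder; its horizontal arm is 4.38·cos55.1° = 2.506 m → τ = 659.1 N·m clockwise.
Wall normal N acts horizontally at the top; its moment arm is the height L sinθ = 8.76·sin55.1° = 7.185 m, counterclockwise.
Balancing moments: N × 7.185 = 659.1, giving N = 91.7 N.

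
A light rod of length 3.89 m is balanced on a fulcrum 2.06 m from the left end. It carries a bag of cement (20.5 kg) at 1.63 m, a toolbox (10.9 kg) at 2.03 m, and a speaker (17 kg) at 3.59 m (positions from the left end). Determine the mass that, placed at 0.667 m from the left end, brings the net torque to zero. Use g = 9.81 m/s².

m ≈ 12.1 kg

Take moments about the fulcrum (at 2.06 m from the left end).
Bag of cement: 20.5 × 9.81 = 201.1 N down at 1.63 m → arm 0.43 m, τ = 201.1 × 0.43 = 86.47 N·m counterclockwise.
Toolbox: 10.9 × 9.81 = 106.9 N down at 2.03 m → arm 0.03 m, τ = 106.9 × 0.03 = 3.207 N·m counterclockwise.
Speaker: 17 × 9.81 = 166.8 N down at 3.59 m → arm 1.53 m, τ = 166.8 × 1.53 = 255.2 N·m clockwise.
Net moment of known loads = 165.5 N·m clockwise.
An unknown mass m at 0.667 m has arm 1.393 m; its moment is m·g·1.393 counterclockwise.
Στ = 0 ⇒ m × 9.81 × 1.393 = 165.5 ⇒ m = 165.5 / (9.81 × 1.393) = 12.1 kg.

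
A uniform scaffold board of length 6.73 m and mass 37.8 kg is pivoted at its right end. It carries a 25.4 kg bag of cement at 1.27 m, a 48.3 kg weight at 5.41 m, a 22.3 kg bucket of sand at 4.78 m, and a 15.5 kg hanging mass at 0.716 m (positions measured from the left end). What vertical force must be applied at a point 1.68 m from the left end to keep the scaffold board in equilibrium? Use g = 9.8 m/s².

Choose the right end as the axis so the unknown pivot reaction has zero arm there.
Beam weight: 37.8 × 9.8 = 370.4 N down at 3.365 m → arm 3.365 m, τ = 370.4 × 3.365 = 1246 N·m counterclockwise.
Bag of cement: 25.4 × 9.8 = 248.9 N down at 1.27 m → arm 5.46 m, τ = 248.9 × 5.46 = 1359 N·m counterclockwise.
Weight: 48.3 × 9.8 = 473.3 N down at 5.41 m → arm 1.32 m, τ = 473.3 × 1.32 = 624.8 N·m counterclockwise.
Bucket of sand: 22.3 × 9.8 = 218.5 N down at 4.78 m → arm 1.95 m, τ = 218.5 × 1.95 = 426.1 N·m counterclockwise.
Hanging mass: 15.5 × 9.8 = 151.9 N down at 0.716 m → arm 6.014 m, τ = 151.9 × 6.014 = 913.5 N·m counterclockwise.
Net moment of the loads = 4569 N·m counterclockwise.
The upward force F acts at a point 1.68 m from the left end, arm 5.05 m, giving F × 5.05 clockwise.
Balancing moments: F × 5.05 = 4569, giving F = 4569 / 5.05 = 905 N.

F ≈ 905 N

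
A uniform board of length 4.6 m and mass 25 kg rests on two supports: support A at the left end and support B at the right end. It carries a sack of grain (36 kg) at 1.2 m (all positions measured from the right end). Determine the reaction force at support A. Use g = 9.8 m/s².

About support B:
Beam weight: 25 × 9.8 = 245 N down at 2.3 m → arm 2.3 m, τ = 245 × 2.3 = 563.5 N·m counterclockwise.
Sack of grain: 36 × 9.8 = 352.8 N down at 1.2 m → arm 1.2 m, τ = 352.8 × 1.2 = 423.4 N·m counterclockwise.
Net load moment about support B = 986.9 N·m counterclockwise.
Reaction R at support A is upward at 4.6 m, arm 4.6 m → moment R × 4.6 clockwise.
Στ = 0 ⇒ R × 4.6 = 986.9 ⇒ R = 215 N.

R_A ≈ 215 N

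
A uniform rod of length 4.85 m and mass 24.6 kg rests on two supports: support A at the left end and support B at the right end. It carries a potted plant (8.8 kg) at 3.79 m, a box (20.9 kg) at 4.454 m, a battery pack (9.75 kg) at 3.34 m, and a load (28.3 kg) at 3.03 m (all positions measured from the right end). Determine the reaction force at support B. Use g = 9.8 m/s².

R_B ≈ 290 N

Taking torques about support A:
Beam weight: 24.6 × 9.8 = 241.1 N down at 2.425 m → arm 2.425 m, τ = 241.1 × 2.425 = 584.7 N·m clockwise.
Potted plant: 8.8 × 9.8 = 86.24 N down at 3.79 m → arm 1.06 m, τ = 86.24 × 1.06 = 91.41 N·m clockwise.
Box: 20.9 × 9.8 = 204.8 N down at 4.454 m → arm 0.396 m, τ = 204.8 × 0.396 = 81.1 N·m clockwise.
Battery pack: 9.75 × 9.8 = 95.55 N down at 3.34 m → arm 1.51 m, τ = 95.55 × 1.51 = 144.3 N·m clockwise.
Load: 28.3 × 9.8 = 277.3 N down at 3.03 m → arm 1.82 m, τ = 277.3 × 1.82 = 504.7 N·m clockwise.
Net load moment about support A = 1406 N·m clockwise.
Reaction R at support B is upward at 0 m, arm 4.85 m → moment R × 4.85 counterclockwise.
Setting net torque to zero: R × 4.85 = 1406 → R = 290 N.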